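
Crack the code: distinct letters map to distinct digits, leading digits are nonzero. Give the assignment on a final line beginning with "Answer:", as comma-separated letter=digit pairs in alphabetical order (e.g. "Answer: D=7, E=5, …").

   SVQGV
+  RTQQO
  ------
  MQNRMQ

Step 1. [col 1: V + O ≡ Q (mod 10)] no forcing yet in column 1 (carry-in 0); Q=2 is free and consistent — try it. So Q=2.
Step 2. [col 1: V + O ≡ Q (mod 10)] column 1 (V + O ≡ Q (mod 10), carry-in 0) doesn't pin V yet; pick V=3 and continue, so V=3.
Step 3. [M] the sum has 6 digits but both addends have 5; that extra leading digit M is the final carry, namely 1. So M=1.
Step 4. [col 1: V + O ≡ Q (mod 10)] in column 1 we have V+O≡Q with carry-in 0; given V=3, Q=2 and digits 1,2,3 already taken and all letters distinct, that pins O to 9. So O=9.
Step 5. [col 2: G + Q ≡ M (mod 10)] from column 2 (Q=2, M=1, carry-in 1, digits 1,2,3,9 already taken and all letters distinct): G must equal 8. So G=8.
Step 6. [col 3: Q + Q ≡ R (mod 10)] in column 3 we have Q+Q≡R with carry-in 1; given Q=2 and digits 1,2,3,8,9 already taken and all letters distinct, that pins R to 5 ⇒ R=5.
Step 7. [col 4: V + T ≡ N (mod 10)] column 4 (V + T ≡ N (mod 10), carry-in 0) doesn't pin N yet; pick N=0 and continue, so N=0.
Step 8. [col 4: V + T ≡ N (mod 10)] column 4: given V=3, N=0, carry-in 0, and digits 0,1,2,3,5,8,9 already taken and all letters distinct, V+T≡N (mod 10) forces T=7. So T=7.
Step 9. [col 5: S + R ≡ Q (mod 10)] in column 5 we have S+R≡Q with carry-in 1; given R=5, Q=2 and digits 0,1,2,3,5,7,8,9 already taken and all letters distinct, that pins S to 6, so S=6.

Answer: G=8, M=1, N=0, O=9, Q=2, R=5, S=6, T=7, V=3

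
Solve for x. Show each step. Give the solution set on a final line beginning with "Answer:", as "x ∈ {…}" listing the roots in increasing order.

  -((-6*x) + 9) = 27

Step 1. [-((-6*x) + 9) = 27] LHS negated; negate both sides, so neg: (-6*x) + 9 = -27.
Step 2. [(-6*x) + 9 = -27] 9 comes off first (subtract 9), so sub: -6*x = -36.
Step 3. [-6*x = -36] divide by the outer -6 ⇒ div: x = 6.

Answer: x ∈ {6}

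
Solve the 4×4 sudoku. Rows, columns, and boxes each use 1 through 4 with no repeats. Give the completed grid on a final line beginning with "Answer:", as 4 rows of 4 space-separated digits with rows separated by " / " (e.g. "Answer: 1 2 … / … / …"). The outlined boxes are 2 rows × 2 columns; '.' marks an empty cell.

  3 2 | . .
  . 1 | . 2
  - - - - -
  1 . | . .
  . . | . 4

Step 1. [r2c3∈{3,4}] in row 2, 3 fits only at r2c3, so r2c3=3.
Step 2. [r4c3∈{1,2}] 1 has one home in row 4: r4c3 ⇒ r4c3=1.
Step 3. [r3c2∈{3,4}] across row 3, 4 lands solely at r3c2 ⇒ r3c2=4.
Step 4. [r4c2∈{3}] nothing but 3 survives at r4c2. So r4c2=3.
Step 5. [r3c3∈{2}] nothing but 2 survives at r3c3, so r3c3=2.
Step 6. [r1c4∈{1}] nothing but 1 survives at r1c4, so r1c4=1.
Step 7. [r3c4∈{3}] r3c4 is down to just 3 ⇒ r3c4=3.
Step 8. [r2c1∈{4}] r2c1 is down to just 4, so r2c1=4.
Step 9. [r4c1∈{2}] r4c1 is down to just 2, so r4c1=2.
Step 10. [r1c3∈{4}] r1c3 is down to just 4 ⇒ r1c3=4.

Answer: 3 2 4 1 / 4 1 3 2 / 1 4 2 3 / 2 3 1 4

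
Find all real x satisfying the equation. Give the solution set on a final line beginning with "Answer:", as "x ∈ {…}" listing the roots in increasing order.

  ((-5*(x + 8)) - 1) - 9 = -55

Step 1. [((-5*(x + 8)) - 1) - 9 = -55] the outer -9 inverts by adding 9 ⇒ sub: (-5*(x + 8)) - 1 = -46.
Step 2. [(-5*(x + 8)) - 1 = -46] peel the -1: add 1 from each side ⇒ sub: -5*(x + 8) = -45.
Step 3. [-5*(x + 8) = -45] divide by the outer -5 ⇒ div: x + 8 = 9.
Step 4. [x + 8 = 9] peel the +8: subtract 8 from each side. So sub: x = 1.

Answer: x ∈ {1}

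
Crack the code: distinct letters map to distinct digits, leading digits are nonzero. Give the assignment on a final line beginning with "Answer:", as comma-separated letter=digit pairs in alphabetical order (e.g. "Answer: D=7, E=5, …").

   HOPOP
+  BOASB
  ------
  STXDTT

Step 1. [col 1: P + B ≡ T (mod 10)] column 1 (P + B ≡ T (mod 10), carry-in 0) doesn't pin T yet; pick T=0 and continue, so T=0.
Step 2. [col 1: P + B ≡ T (mod 10)] several values work for B in column 1 (P + B ≡ T (mod 10), carry-in 0); try B=7, so B=7.
Step 3. [col 1: P + B ≡ T (mod 10)] from column 1 (B=7, T=0, carry-in 0, digits 0,7 already taken and all letters distinct): P must equal 3, so P=3.
Step 4. [col 2: O + S ≡ T (mod 10)] no forcing yet in column 2 (carry-in 1); S=1 is free and consistent — try it. So S=1.
Step 5. [col 2: O + S ≡ T (mod 10)] in column 2 we have O+S≡T with carry-in 1; given S=1, T=0 and digits 0,1,3,7 already taken and all letters distinct, that pins O to 8, so O=8.
Step 6. [col 3: P + A ≡ D (mod 10)] A=5 is one option consistent with column 3 (P + A ≡ D (mod 10), carry-in 1) — take it. So A=5.
Step 7. [col 3: P + A ≡ D (mod 10)] in column 3 we have P+A≡D with carry-in 1; given P=3, A=5 and digits 0,1,3,5,7,8 already taken and all letters distinct, that pins D to 9, so D=9.
Step 8. [col 4: O + O ≡ X (mod 10)] from column 4 (O=8, carry-in 0, digits 0,1,3,5,7,8,9 already taken and all letters distinct): X must equal 6 ⇒ X=6.
Step 9. [col 5: H + B ≡ T (mod 10)] column 5: given B=7, T=0, carry-in 1, and digits 0,1,3,5,6,7,8,9 already taken and all letters distinct, H+B≡T (mod 10) forces H=2 ⇒ H=2.

Answer: A=5, B=7, D=9, H=2, O=8, P=3, S=1, T=0, X=6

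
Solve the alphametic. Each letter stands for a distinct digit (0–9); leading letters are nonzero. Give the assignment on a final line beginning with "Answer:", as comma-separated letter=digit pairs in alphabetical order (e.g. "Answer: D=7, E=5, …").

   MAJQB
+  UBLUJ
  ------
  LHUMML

Step 1. [col 1: B + J ≡ L (mod 10)] B=9 is one option consistent with column 1 (B + J ≡ L (mod 10), carry-in 0) — take it ⇒ B=9.
Step 2. [col 1: B + J ≡ L (mod 10)] L=1 is one option consistent with column 1 (B + J ≡ L (mod 10), carry-in 0) — take it. So L=1.
Step 3. [col 1: B + J ≡ L (mod 10)] column 1 reads B+J+carry(0)=L with B=9, L=1; with digits 1,9 already taken and all letters distinct, the only value for J is 2. So J=2.
Step 4. [col 2: Q + U ≡ M (mod 10)] no forcing yet in column 2 (carry-in 1); Q=8 is free and consistent — try it ⇒ Q=8.
Step 5. [col 2: Q + U ≡ M (mod 10)] no forcing yet in column 2 (carry-in 1); M=4 is free and consistent — try it ⇒ M=4.
Step 6. [col 2: Q + U ≡ M (mod 10)] column 2: given Q=8, M=4, carry-in 1, and digits 1,2,4,8,9 already taken and all letters distinct, Q+U≡M (mod 10) forces U=5. So U=5.
Step 7. [col 4: A + B ≡ U (mod 10)] in column 4 we have A+B≡U with carry-in 0; given B=9, U=5 and digits 1,2,4,5,8,9 already taken and all letters distinct, that pins A to 6 ⇒ A=6.
Step 8. [col 5: M + U ≡ H (mod 10)] from column 5 (M=4, U=5, carry-in 1, digits 1,2,4,5,6,8,9 already taken and all letters distinct): H must equal 0. So H=0.

Answer: A=6, B=9, H=0, J=2, L=1, M=4, Q=8, U=5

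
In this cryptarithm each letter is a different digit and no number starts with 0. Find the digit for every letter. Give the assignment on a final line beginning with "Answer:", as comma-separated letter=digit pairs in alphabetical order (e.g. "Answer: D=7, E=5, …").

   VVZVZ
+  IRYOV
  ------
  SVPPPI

Step 1. [col 1: Z + V ≡ I (mod 10)] several values work for Z in column 1 (Z + V ≡ I (mod 10), carry-in 0); try Z=5. So Z=5.
Step 2. [col 1: Z + V ≡ I (mod 10)] I=9 is one option consistent with column 1 (Z + V ≡ I (mod 10), carry-in 0) — take it. So I=9.
Step 3. [S] the sum has 6 digits but both addends have 5; that extra leading digit S is the final carry, namely 1 ⇒ S=1.
Step 4. [col 1: Z + V ≡ I (mod 10)] from column 1 (Z=5, I=9, carry-in 0, digits 1,5,9 already taken and all letters distinct): V must equal 4 ⇒ V=4.
Step 5. [col 2: V + O ≡ P (mod 10)] column 2 (V + O ≡ P (mod 10), carry-in 0) doesn't pin P yet; pick P=2 and continue. So P=2.
Step 6. [col 2: V + O ≡ P (mod 10)] in column 2 we have V+O≡P with carry-in 0; given V=4, P=2 and digits 1,2,4,5,9 already taken and all letters distinct, that pins O to 8, so O=8.
Step 7. [col 3: Z + Y ≡ P (mod 10)] column 3: given Z=5, P=2, carry-in 1, and digits 1,2,4,5,8,9 already taken and all letters distinct, Z+Y≡P (mod 10) forces Y=6. So Y=6.
Step 8. [col 4: V + R ≡ P (mod 10)] column 4: given V=4, P=2, carry-in 1, and digits 1,2,4,5,6,8,9 already taken and all letters distinct, V+R≡P (mod 10) forces R=7 ⇒ R=7.

Answer: I=9, O=8, P=2, R=7, S=1, V=4, Y=6, Z=5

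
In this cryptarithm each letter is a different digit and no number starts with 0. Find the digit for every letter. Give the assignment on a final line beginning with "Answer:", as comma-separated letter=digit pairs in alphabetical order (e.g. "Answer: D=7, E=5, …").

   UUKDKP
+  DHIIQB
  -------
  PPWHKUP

Step 1. [col 1: P + B ≡ P (mod 10)] column 1: given nothing yet, carry-in 0, and all letters distinct, none taken yet, P+B≡P (mod 10) forces B=0. So B=0.
Step 2. [col 1: P + B ≡ P (mod 10)] several values work for P in column 1 (P + B ≡ P (mod 10), carry-in 0); try P=1. So P=1.
Step 3. [col 2: K + Q ≡ U (mod 10)] column 2 (K + Q ≡ U (mod 10), carry-in 0) doesn't pin K yet; pick K=9 and continue, so K=9.
Step 4. [col 2: K + Q ≡ U (mod 10)] Q=8 is one option consistent with column 2 (K + Q ≡ U (mod 10), carry-in 0) — take it. So Q=8.
Step 5. [col 2: K + Q ≡ U (mod 10)] in column 2 we have K+Q≡U with carry-in 0; given K=9, Q=8 and digits 0,1,8,9 already taken and all letters distinct, that pins U to 7. So U=7.
Step 6. [col 3: D + I ≡ K (mod 10)] several values work for I in column 3 (D + I ≡ K (mod 10), carry-in 1); try I=5, so I=5.
Step 7. [col 3: D + I ≡ K (mod 10)] in column 3 we have D+I≡K with carry-in 1; given I=5, K=9 and digits 0,1,5,7,8,9 already taken and all letters distinct, that pins D to 3. So D=3.
Step 8. [col 4: K + I ≡ H (mod 10)] from column 4 (K=9, I=5, carry-in 0, digits 0,1,3,5,7,8,9 already taken and all letters distinct): H must equal 4, so H=4.
Step 9. [col 5: U + H ≡ W (mod 10)] column 5: given U=7, H=4, carry-in 1, and digits 0,1,3,4,5,7,8,9 already taken and all letters distinct, U+H≡W (mod 10) forces W=2 ⇒ W=2.

Answer: B=0, D=3, H=4, I=5, K=9, P=1, Q=8, U=7, W=2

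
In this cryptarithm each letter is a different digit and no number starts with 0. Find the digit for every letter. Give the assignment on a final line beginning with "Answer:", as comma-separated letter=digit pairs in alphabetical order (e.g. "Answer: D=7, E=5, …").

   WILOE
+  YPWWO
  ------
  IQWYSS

Step 1. [col 1: E + O ≡ S (mod 10)] several values work for S in column 1 (E + O ≡ S (mod 10), carry-in 0); try S=4. So S=4.
Step 2. [col 1: E + O ≡ S (mod 10)] several values work for E in column 1 (E + O ≡ S (mod 10), carry-in 0); try E=9 ⇒ E=9.
Step 3. [col 1: E + O ≡ S (mod 10)] column 1 reads E+O+carry(0)=S with E=9, S=4; with digits 4,9 already taken and all letters distinct, the only value for O is 5. So O=5.
Step 4. [col 2: O + W ≡ S (mod 10)] column 2: given O=5, S=4, carry-in 1, and digits 4,5,9 already taken and all letters distinct, O+W≡S (mod 10) forces W=8, so W=8.
Step 5. [col 3: L + W ≡ Y (mod 10)] Y=2 is one option consistent with column 3 (L + W ≡ Y (mod 10), carry-in 1) — take it, so Y=2.
Step 6. [I] adding two 5-digit numbers gives at most 5+1 digits, and here it does — I is that final carry and must be 1, so I=1.
Step 7. [col 3: L + W ≡ Y (mod 10)] from column 3 (W=8, Y=2, carry-in 1, digits 1,2,4,5,8,9 already taken and all letters distinct): L must equal 3. So L=3.
Step 8. [col 4: I + P ≡ W (mod 10)] column 4: given I=1, W=8, carry-in 1, and digits 1,2,3,4,5,8,9 already taken and all letters distinct, I+P≡W (mod 10) forces P=6, so P=6.
Step 9. [col 5: W + Y ≡ Q (mod 10)] from column 5 (W=8, Y=2, carry-in 0, digits 1,2,3,4,5,6,8,9 already taken and all letters distinct): Q must equal 0 ⇒ Q=0.

Answer: E=9, I=1, L=3, O=5, P=6, Q=0, S=4, W=8, Y=2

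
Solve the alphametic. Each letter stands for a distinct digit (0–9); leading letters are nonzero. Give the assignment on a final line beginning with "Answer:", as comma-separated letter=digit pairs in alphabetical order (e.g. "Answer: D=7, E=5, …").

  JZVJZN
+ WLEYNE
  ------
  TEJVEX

Step 1. [col 1: N + E ≡ X (mod 10)] X=5 is one option consistent with column 1 (N + E ≡ X (mod 10), carry-in 0) — take it, so X=5.
Step 2. [col 1: N + E ≡ X (mod 10)] column 1 (N + E ≡ X (mod 10), carry-in 0) doesn't pin N yet; pick N=1 and continue ⇒ N=1.
Step 3. [col 1: N + E ≡ X (mod 10)] column 1 reads N+E+carry(0)=X with N=1, X=5; with digits 1,5 already taken and all letters distinct, the only value for E is 4, so E=4.
Step 4. [col 2: Z + N ≡ E (mod 10)] column 2: given N=1, E=4, carry-in 0, and digits 1,4,5 already taken and all letters distinct, Z+N≡E (mod 10) forces Z=3 ⇒ Z=3.
Step 5. [col 3: J + Y ≡ V (mod 10)] J=2 is one option consistent with column 3 (J + Y ≡ V (mod 10), carry-in 0) — take it ⇒ J=2.
Step 6. [col 3: J + Y ≡ V (mod 10)] Y=6 is one option consistent with column 3 (J + Y ≡ V (mod 10), carry-in 0) — take it ⇒ Y=6.
Step 7. [col 3: J + Y ≡ V (mod 10)] column 3: given J=2, Y=6, carry-in 0, and digits 1,2,3,4,5,6 already taken and all letters distinct, J+Y≡V (mod 10) forces V=8. So V=8.
Step 8. [col 5: Z + L ≡ E (mod 10)] column 5: given Z=3, E=4, carry-in 1, and digits 1,2,3,4,5,6,8 already taken and all letters distinct, Z+L≡E (mod 10) forces L=0, so L=0.
Step 9. [col 6: J + W ≡ T (mod 10)] column 6 reads J+W+carry(0)=T with J=2; with digits 0,1,2,3,4,5,6,8 already taken and all letters distinct, the only value for W is 7 ⇒ W=7.
Step 10. [col 6: J + W ≡ T (mod 10)] column 6 reads J+W+carry(0)=T with J=2, W=7; with digits 0,1,2,3,4,5,6,7,8 already taken and all letters distinct, the only value for T is 9 ⇒ T=9.

Answer: E=4, J=2, L=0, N=1, T=9, V=8, W=7, X=5, Y=6, Z=3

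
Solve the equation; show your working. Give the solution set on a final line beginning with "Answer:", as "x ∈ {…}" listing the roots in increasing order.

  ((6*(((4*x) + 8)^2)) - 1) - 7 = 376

Step 1. [((6*(((4*x) + 8)^2)) - 1) - 7 = 376] 7 comes off first (add 7), so sub: (6*(((4*x) + 8)^2)) - 1 = 383.
Step 2. [(6*(((4*x) + 8)^2)) - 1 = 383] -1 is outermost — add 1 both sides ⇒ sub: 6*(((4*x) + 8)^2) = 384.
Step 3. [6*(((4*x) + 8)^2) = 384] divide by the outer 6. So div: ((4*x) + 8)^2 = 64.
Step 4. [((4*x) + 8)^2 = 64] √ both sides: 64 ≥ 0 gives two branches, so sqrt: (4*x) + 8 = 8 or -8.
Step 5. [(4*x) + 8 = 8 or -8] common factor 4 (LHS and 8 or -8) — divide through ⇒ factor: x + 2 = 2 or -2.
Step 6. [x + 2 = 2 or -2] 2 comes off first (subtract 2). So sub: x = 0 or -4.

Answer: x ∈ {-4, 0}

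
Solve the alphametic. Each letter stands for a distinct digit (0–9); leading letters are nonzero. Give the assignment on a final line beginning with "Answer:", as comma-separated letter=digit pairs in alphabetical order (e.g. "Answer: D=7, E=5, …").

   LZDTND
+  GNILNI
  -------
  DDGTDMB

Step 1. [col 1: D + I ≡ B (mod 10)] column 1 (D + I ≡ B (mod 10), carry-in 0) doesn't pin I yet; pick I=6 and continue ⇒ I=6.
Step 2. [col 1: D + I ≡ B (mod 10)] no forcing yet in column 1 (carry-in 0); B=7 is free and consistent — try it ⇒ B=7.
Step 3. [col 1: D + I ≡ B (mod 10)] in column 1 we have D+I≡B with carry-in 0; given I=6, B=7 and digits 6,7 already taken and all letters distinct, that pins D to 1. So D=1.
Step 4. [col 2: N + N ≡ M (mod 10)] no forcing yet in column 2 (carry-in 0); N=5 is free and consistent — try it. So N=5.
Step 5. [col 2: N + N ≡ M (mod 10)] in column 2 we have N+N≡M with carry-in 0; given N=5 and digits 1,5,6,7 already taken and all letters distinct, that pins M to 0. So M=0.
Step 6. [col 3: T + L ≡ D (mod 10)] T=8 is one option consistent with column 3 (T + L ≡ D (mod 10), carry-in 1) — take it ⇒ T=8.
Step 7. [col 3: T + L ≡ D (mod 10)] column 3 reads T+L+carry(1)=D with T=8, D=1; with digits 0,1,5,6,7,8 already taken and all letters distinct, the only value for L is 2. So L=2.
Step 8. [col 5: Z + N ≡ G (mod 10)] column 5 (Z + N ≡ G (mod 10), carry-in 0) doesn't pin Z yet; pick Z=4 and continue ⇒ Z=4.
Step 9. [col 5: Z + N ≡ G (mod 10)] from column 5 (Z=4, N=5, carry-in 0, digits 0,1,2,4,5,6,7,8 already taken and all letters distinct): G must equal 9. So G=9.

Answer: B=7, D=1, G=9, I=6, L=2, M=0, N=5, T=8, Z=4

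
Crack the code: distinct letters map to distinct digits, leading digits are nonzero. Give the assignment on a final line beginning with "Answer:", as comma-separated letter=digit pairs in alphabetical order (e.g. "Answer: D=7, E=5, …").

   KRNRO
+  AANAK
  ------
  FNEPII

Step 1. [F] the sum has 6 digits but both addends have 5; that extra leading digit F is the final carry, namely 1, so F=1.
Step 2. [col 1: O + K ≡ I (mod 10)] K=8 is one option consistent with column 1 (O + K ≡ I (mod 10), carry-in 0) — take it ⇒ K=8.
Step 3. [col 1: O + K ≡ I (mod 10)] I=0 is one option consistent with column 1 (O + K ≡ I (mod 10), carry-in 0) — take it. So I=0.
Step 4. [col 1: O + K ≡ I (mod 10)] column 1 reads O+K+carry(0)=I with K=8, I=0; with digits 0,1,8 already taken and all letters distinct, the only value for O is 2 ⇒ O=2.
Step 5. [col 2: R + A ≡ I (mod 10)] column 2 (R + A ≡ I (mod 10), carry-in 1) doesn't pin A yet; pick A=5 and continue. So A=5.
Step 6. [col 2: R + A ≡ I (mod 10)] from column 2 (A=5, I=0, carry-in 1, digits 0,1,2,5,8 already taken and all letters distinct): R must equal 4. So R=4.
Step 7. [col 3: N + N ≡ P (mod 10)] no forcing yet in column 3 (carry-in 1); P=7 is free and consistent — try it ⇒ P=7.
Step 8. [col 3: N + N ≡ P (mod 10)] column 3: given P=7, carry-in 1, and digits 0,1,2,4,5,7,8 already taken and all letters distinct, N+N≡P (mod 10) forces N=3 ⇒ N=3.
Step 9. [col 4: R + A ≡ E (mod 10)] from column 4 (R=4, A=5, carry-in 0, digits 0,1,2,3,4,5,7,8 already taken and all letters distinct): E must equal 9, so E=9.

Answer: A=5, E=9, F=1, I=0, K=8, N=3, O=2, P=7, R=4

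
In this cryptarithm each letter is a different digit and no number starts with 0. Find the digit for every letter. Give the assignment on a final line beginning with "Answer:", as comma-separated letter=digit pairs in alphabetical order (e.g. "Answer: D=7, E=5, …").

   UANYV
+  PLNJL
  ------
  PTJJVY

Step 1. [col 1: V + L ≡ Y (mod 10)] V=2 is one option consistent with column 1 (V + L ≡ Y (mod 10), carry-in 0) — take it, so V=2.
Step 2. [P] adding two 5-digit numbers gives at most 5+1 digits, and here it does — P is that final carry and must be 1. So P=1.
Step 3. [col 1: V + L ≡ Y (mod 10)] L=7 is one option consistent with column 1 (V + L ≡ Y (mod 10), carry-in 0) — take it ⇒ L=7.
Step 4. [col 1: V + L ≡ Y (mod 10)] column 1 reads V+L+carry(0)=Y with V=2, L=7; with digits 1,2,7 already taken and all letters distinct, the only value for Y is 9 ⇒ Y=9.
Step 5. [col 2: Y + J ≡ V (mod 10)] column 2 reads Y+J+carry(0)=V with Y=9, V=2; with digits 1,2,7,9 already taken and all letters distinct, the only value for J is 3. So J=3.
Step 6. [col 3: N + N ≡ J (mod 10)] from column 3 (J=3, carry-in 1, digits 1,2,3,7,9 already taken and all letters distinct): N must equal 6 ⇒ N=6.
Step 7. [col 4: A + L ≡ J (mod 10)] in column 4 we have A+L≡J with carry-in 1; given L=7, J=3 and digits 1,2,3,6,7,9 already taken and all letters distinct, that pins A to 5, so A=5.
Step 8. [col 5: U + P ≡ T (mod 10)] column 5 reads U+P+carry(1)=T with P=1; with digits 1,2,3,5,6,7,9 already taken and all letters distinct, the only value for T is 0 ⇒ T=0.
Step 9. [col 5: U + P ≡ T (mod 10)] from column 5 (P=1, T=0, carry-in 1, digits 0,1,2,3,5,6,7,9 already taken and all letters distinct): U must equal 8 ⇒ U=8.

Answer: A=5, J=3, L=7, N=6, P=1, T=0, U=8, V=2, Y=9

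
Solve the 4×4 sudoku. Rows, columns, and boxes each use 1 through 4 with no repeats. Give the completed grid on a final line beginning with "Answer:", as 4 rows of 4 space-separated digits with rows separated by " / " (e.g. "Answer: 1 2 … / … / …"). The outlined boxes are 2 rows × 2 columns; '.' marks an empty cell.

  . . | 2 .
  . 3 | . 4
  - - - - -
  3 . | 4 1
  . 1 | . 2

Step 1. [r1c1∈{1,4}] row 1 places 1 nowhere but r1c1. So r1c1=1.
Step 2. [r2c3∈{1}] only 1 remains possible at r2c3. So r2c3=1.
Step 3. [r4c1∈{4}] r4c1's peers cover all but 4 ⇒ r4c1=4.
Step 4. [r2c1∈{2}] only 2 remains possible at r2c1. So r2c1=2.
Step 5. [r1c2∈{4}] r1c2 has the single candidate 4 ⇒ r1c2=4.
Step 6. [r3c2∈{2}] only 2 remains possible at r3c2. So r3c2=2.
Step 7. [r1c4∈{3}] r1c4 has the single candidate 3, so r1c4=3.
Step 8. [r4c3∈{3}] r4c3 is down to just 3. So r4c3=3.

Answer: 1 4 2 3 / 2 3 1 4 / 3 2 4 1 / 4 1 3 2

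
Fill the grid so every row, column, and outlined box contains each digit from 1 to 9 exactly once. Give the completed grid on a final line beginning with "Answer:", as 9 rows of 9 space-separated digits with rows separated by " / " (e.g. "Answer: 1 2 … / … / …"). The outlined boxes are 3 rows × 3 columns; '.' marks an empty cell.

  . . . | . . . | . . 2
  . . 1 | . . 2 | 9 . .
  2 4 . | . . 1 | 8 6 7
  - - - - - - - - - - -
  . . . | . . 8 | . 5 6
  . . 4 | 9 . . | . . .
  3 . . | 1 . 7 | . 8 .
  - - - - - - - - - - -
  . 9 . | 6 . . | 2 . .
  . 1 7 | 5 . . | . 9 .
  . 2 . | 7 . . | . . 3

Step 1. [r3c4∈{3}] r3c4's peers cover all but 3, so r3c4=3.
Step 2. [r4c2∈{7}] only 7 remains possible at r4c2 ⇒ r4c2=7.
Step 3. [r6c7∈{4}] r6c7 has the single candidate 4, so r6c7=4.
Step 4. [r8c5∈{2,3,4,8}] in row 8, 2 fits only at r8c5 ⇒ r8c5=2.
Step 5. [r5c9∈{1}] r5c9's peers cover all but 1 ⇒ r5c9=1.
Step 6. [r7c3∈{3,5,8}] across box 7, 3 lands solely at r7c3 ⇒ r7c3=3.
Step 7. [r7c6∈{4}] r7c6 has the single candidate 4 ⇒ r7c6=4.
Step 8. [r6c3∈{2,5,6,9}] r6c3 is the only open cell in row 6 admitting 2 ⇒ r6c3=2.
Step 9. [r4c7∈{3}] only 3 remains possible at r4c7, so r4c7=3.
Step 10. [r5c5∈{3,5,6}] r5c5 is the only open cell in col 5 admitting 3, so r5c5=3.
Step 11. [r4c3∈{9}] only 9 remains possible at r4c3, so r4c3=9.
Step 12. [r3c3∈{5}] r3c3's peers cover all but 5. So r3c3=5.
Step 13. [r1c1∈{6,7,8,9}] across col 1, 9 lands solely at r1c1. So r1c1=9.
Step 14. [r1c5∈{4,5,6,7,8}] row 1 places 7 nowhere but r1c5, so r1c5=7.
Step 15. [r2c1∈{6,7,8}] r2c1 is the only open cell in row 2 admitting 7, so r2c1=7.
Step 16. [r7c8∈{1,7}] across row 7, 7 lands solely at r7c8, so r7c8=7.
Step 17. [r7c5∈{1,8}] row 7 places 1 nowhere but r7c5, so r7c5=1.
Step 18. [r9c5∈{8,9}] 8 has one home in box 8: r9c5, so r9c5=8.
Step 19. [r9c3∈{6}] r9c3 is down to just 6, so r9c3=6.
Step 20. [r5c1∈{5,6,8}] across col 1, 6 lands solely at r5c1. So r5c1=6.
Step 21. [r1c3∈{8}] r1c3 is down to just 8 ⇒ r1c3=8.
Step 22. [r1c4∈{4}] r1c4 is down to just 4, so r1c4=4.
Step 23. [r1c6∈{5,6}] across col 6, 6 lands solely at r1c6. So r1c6=6.
Step 24. [r1c7∈{1,5}] across row 1, 5 lands solely at r1c7, so r1c7=5.
Step 25. [r1c2∈{3}] r1c2 is down to just 3 ⇒ r1c2=3.
Step 26. [r7c9∈{5,8}] r7c9 is the only open cell in col 9 admitting 5 ⇒ r7c9=5.
Step 27. [r8c9∈{4,8}] in col 9, 8 fits only at r8c9. So r8c9=8.
Step 28. [r9c8∈{1,4}] in box 9, 4 fits only at r9c8, so r9c8=4.
Step 29. [r5c6∈{5}] r5c6 is down to just 5 ⇒ r5c6=5.
Step 30. [r2c2∈{6}] r2c2 has the single candidate 6 ⇒ r2c2=6.
Step 31. [r6c2∈{5}] only 5 remains possible at r6c2. So r6c2=5.
Step 32. [r6c5∈{6}] r6c5's peers cover all but 6 ⇒ r6c5=6.
Step 33. [r9c7∈{1}] r9c7 is down to just 1. So r9c7=1.
Step 34. [r8c7∈{6}] r8c7's peers cover all but 6 ⇒ r8c7=6.
Step 35. [r3c5∈{9}] r3c5's peers cover all but 9. So r3c5=9.
Step 36. [r1c8∈{1}] r1c8 has the single candidate 1, so r1c8=1.
Step 37. [r4c5∈{4}] r4c5's peers cover all but 4, so r4c5=4.
Step 38. [r8c6∈{3}] r8c6 is down to just 3. So r8c6=3.
Step 39. [r7c1∈{8}] only 8 remains possible at r7c1 ⇒ r7c1=8.
Step 40. [r4c1∈{1}] r4c1's peers cover all but 1 ⇒ r4c1=1.
Step 41. [r2c8∈{3}] only 3 remains possible at r2c8. So r2c8=3.
Step 42. [r5c8∈{2}] r5c8 has the single candidate 2 ⇒ r5c8=2.
Step 43. [r6c9∈{9}] r6c9's peers cover all but 9, so r6c9=9.
Step 44. [r5c7∈{7}] nothing but 7 survives at r5c7 ⇒ r5c7=7.
Step 45. [r4c4∈{2}] r4c4's peers cover all but 2. So r4c4=2.
Step 46. [r5c2∈{8}] r5c2 is down to just 8, so r5c2=8.
Step 47. [r2c5∈{5}] only 5 remains possible at r2c5 ⇒ r2c5=5.
Step 48. [r2c9∈{4}] r2c9 is down to just 4 ⇒ r2c9=4.
Step 49. [r9c6∈{9}] r9c6 is down to just 9 ⇒ r9c6=9.
Step 50. [r8c1∈{4}] r8c1's peers cover all but 4. So r8c1=4.
Step 51. [r2c4∈{8}] only 8 remains possible at r2c4, so r2c4=8.
Step 52. [r9c1∈{5}] nothing but 5 survives at r9c1. So r9c1=5.

Answer: 9 3 8 4 7 6 5 1 2 / 7 6 1 8 5 2 9 3 4 / 2 4 5 3 9 1 8 6 7 / 1 7 9 2 4 8 3 5 6 / 6 8 4 9 3 5 7 2 1 / 3 5 2 1 6 7 4 8 9 / 8 9 3 6 1 4 2 7 5 / 4 1 7 5 2 3 6 9 8 / 5 2 6 7 8 9 1 4 3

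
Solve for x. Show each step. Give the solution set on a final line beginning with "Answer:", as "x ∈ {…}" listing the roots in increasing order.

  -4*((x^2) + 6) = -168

Step 1. [-4*((x^2) + 6) = -168] -4·(inner) — divide through by -4. So div: (x^2) + 6 = 42.
Step 2. [(x^2) + 6 = 42] the outer +6 inverts by subtracting 6 ⇒ sub: x^2 = 36.
Step 3. [x^2 = 36] 36 ≥ 0, LHS is (·)² — take ±√, so sqrt: x = 6 or -6.

Answer: x ∈ {-6, 6}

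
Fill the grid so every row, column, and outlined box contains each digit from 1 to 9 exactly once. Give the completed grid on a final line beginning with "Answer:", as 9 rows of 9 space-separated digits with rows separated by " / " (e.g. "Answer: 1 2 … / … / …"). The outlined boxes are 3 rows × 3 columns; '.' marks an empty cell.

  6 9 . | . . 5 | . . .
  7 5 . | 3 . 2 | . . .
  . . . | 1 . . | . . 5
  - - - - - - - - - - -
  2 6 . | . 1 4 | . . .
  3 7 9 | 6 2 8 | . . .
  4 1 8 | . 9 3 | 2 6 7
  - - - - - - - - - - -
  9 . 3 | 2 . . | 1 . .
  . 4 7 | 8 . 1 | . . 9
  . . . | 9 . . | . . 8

Step 1. [r1c4∈{4,7}] col 4 places 4 nowhere but r1c4. So r1c4=4.
Step 2. [r9c3∈{1,2,5,6}] 6 has one home in col 3: r9c3, so r9c3=6.
Step 3. [r9c6∈{7}] r9c6 has the single candidate 7 ⇒ r9c6=7.
Step 4. [r8c8∈{2,3,5}] 2 has one home in row 8: r8c8. So r8c8=2.
Step 5. [r7c6∈{6}] only 6 remains possible at r7c6. So r7c6=6.
Step 6. [r7c9∈{4}] only 4 remains possible at r7c9 ⇒ r7c9=4.
Step 7. [r3c2∈{2,3,8}] in col 2, 3 fits only at r3c2 ⇒ r3c2=3.
Step 8. [r2c9∈{1,6}] 6 has one home in col 9: r2c9 ⇒ r2c9=6.
Step 9. [r2c5∈{8}] only 8 remains possible at r2c5. So r2c5=8.
Step 10. [r4c3∈{5}] r4c3's peers cover all but 5 ⇒ r4c3=5.
Step 11. [r8c1∈{5}] r8c1 has the single candidate 5, so r8c1=5.
Step 12. [r1c5∈{7}] r1c5 has the single candidate 7, so r1c5=7.
Step 13. [r3c7∈{4,7,8,9}] 7 has one home in col 7: r3c7. So r3c7=7.
Step 14. [r1c9∈{1,2,3}] r1c9 is the only open cell in col 9 admitting 2, so r1c9=2.
Step 15. [r7c5∈{5}] nothing but 5 survives at r7c5. So r7c5=5.
Step 16. [r8c5∈{3}] r8c5's peers cover all but 3, so r8c5=3.
Step 17. [r4c9∈{3}] r4c9 has the single candidate 3. So r4c9=3.
Step 18. [r1c3∈{1}] only 1 remains possible at r1c3, so r1c3=1.
Step 19. [r2c3∈{4}] r2c3's peers cover all but 4 ⇒ r2c3=4.
Step 20. [r3c8∈{4,8,9}] r3c8 is the only open cell in row 3 admitting 4, so r3c8=4.
Step 21. [r2c7∈{9}] r2c7 is down to just 9, so r2c7=9.
Step 22. [r4c7∈{8}] r4c7 is down to just 8, so r4c7=8.
Step 23. [r1c7∈{3}] r1c7 is down to just 3 ⇒ r1c7=3.
Step 24. [r9c7∈{5}] nothing but 5 survives at r9c7, so r9c7=5.
Step 25. [r5c9∈{1}] r5c9 is down to just 1 ⇒ r5c9=1.
Step 26. [r4c8∈{9}] only 9 remains possible at r4c8 ⇒ r4c8=9.
Step 27. [r5c7∈{4}] nothing but 4 survives at r5c7, so r5c7=4.
Step 28. [r8c7∈{6}] only 6 remains possible at r8c7 ⇒ r8c7=6.
Step 29. [r9c5∈{4}] r9c5 has the single candidate 4, so r9c5=4.
Step 30. [r3c5∈{6}] nothing but 6 survives at r3c5, so r3c5=6.
Step 31. [r5c8∈{5}] r5c8 is down to just 5. So r5c8=5.
Step 32. [r6c4∈{5}] r6c4 has the single candidate 5. So r6c4=5.
Step 33. [r3c1∈{8}] only 8 remains possible at r3c1. So r3c1=8.
Step 34. [r7c2∈{8}] nothing but 8 survives at r7c2, so r7c2=8.
Step 35. [r9c8∈{3}] nothing but 3 survives at r9c8 ⇒ r9c8=3.
Step 36. [r3c3∈{2}] only 2 remains possible at r3c3. So r3c3=2.
Step 37. [r9c1∈{1}] r9c1 is down to just 1. So r9c1=1.
Step 38. [r7c8∈{7}] nothing but 7 survives at r7c8 ⇒ r7c8=7.
Step 39. [r4c4∈{7}] only 7 remains possible at r4c4. So r4c4=7.
Step 40. [r2c8∈{1}] r2c8's peers cover all but 1. So r2c8=1.
Step 41. [r3c6∈{9}] only 9 remains possible at r3c6, so r3c6=9.
Step 42. [r1c8∈{8}] r1c8 has the single candidate 8 ⇒ r1c8=8.
Step 43. [r9c2∈{2}] nothing but 2 survives at r9c2. So r9c2=2.

Answer: 6 9 1 4 7 5 3 8 2 / 7 5 4 3 8 2 9 1 6 / 8 3 2 1 6 9 7 4 5 / 2 6 5 7 1 4 8 9 3 / 3 7 9 6 2 8 4 5 1 / 4 1 8 5 9 3 2 6 7 / 9 8 3 2 5 6 1 7 4 / 5 4 7 8 3 1 6 2 9 / 1 2 6 9 4 7 5 3 8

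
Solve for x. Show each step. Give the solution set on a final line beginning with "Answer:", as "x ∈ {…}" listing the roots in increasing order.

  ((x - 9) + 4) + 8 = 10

Step 1. [((x - 9) + 4) + 8 = 10] subtract 8: x sits inside (… + 8). So sub: (x - 9) + 4 = 2.
Step 2. [(x - 9) + 4 = 2] 4 comes off first (subtract 4) ⇒ sub: x - 9 = -2.
Step 3. [x - 9 = -2] -9 is outermost — add 9 both sides. So sub: x = 7.

Answer: x ∈ {7}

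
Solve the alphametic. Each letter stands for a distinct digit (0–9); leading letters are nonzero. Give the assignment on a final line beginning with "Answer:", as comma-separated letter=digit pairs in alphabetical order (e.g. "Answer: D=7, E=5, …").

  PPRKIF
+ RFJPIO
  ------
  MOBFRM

Step 1. [col 1: F + O ≡ M (mod 10)] several values work for M in column 1 (F + O ≡ M (mod 10), carry-in 0); try M=5. So M=5.
Step 2. [col 1: F + O ≡ M (mod 10)] column 1 (F + O ≡ M (mod 10), carry-in 0) doesn't pin O yet; pick O=9 and continue, so O=9.
Step 3. [col 1: F + O ≡ M (mod 10)] column 1: given O=9, M=5, carry-in 0, and digits 5,9 already taken and all letters distinct, F+O≡M (mod 10) forces F=6 ⇒ F=6.
Step 4. [col 2: I + I ≡ R (mod 10)] I=1 is one option consistent with column 2 (I + I ≡ R (mod 10), carry-in 1) — take it, so I=1.
Step 5. [col 2: I + I ≡ R (mod 10)] column 2: given I=1, carry-in 1, and digits 1,5,6,9 already taken and all letters distinct, I+I≡R (mod 10) forces R=3 ⇒ R=3.
Step 6. [col 3: K + P ≡ F (mod 10)] several values work for P in column 3 (K + P ≡ F (mod 10), carry-in 0); try P=2. So P=2.
Step 7. [col 3: K + P ≡ F (mod 10)] column 3 reads K+P+carry(0)=F with P=2, F=6; with digits 1,2,3,5,6,9 already taken and all letters distinct, the only value for K is 4, so K=4.
Step 8. [col 4: R + J ≡ B (mod 10)] column 4: given R=3, carry-in 0, and digits 1,2,3,4,5,6,9 already taken and all letters distinct, R+J≡B (mod 10) forces J=7, so J=7.
Step 9. [col 4: R + J ≡ B (mod 10)] in column 4 we have R+J≡B with carry-in 0; given R=3, J=7 and digits 1,2,3,4,5,6,7,9 already taken and all letters distinct, that pins B to 0. So B=0.

Answer: B=0, F=6, I=1, J=7, K=4, M=5, O=9, P=2, R=3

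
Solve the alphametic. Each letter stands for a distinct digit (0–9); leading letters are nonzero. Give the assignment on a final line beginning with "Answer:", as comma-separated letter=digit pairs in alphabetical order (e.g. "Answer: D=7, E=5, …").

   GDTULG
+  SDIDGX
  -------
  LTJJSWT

Step 1. [col 1: G + X ≡ T (mod 10)] column 1 (G + X ≡ T (mod 10), carry-in 0) doesn't pin T yet; pick T=0 and continue ⇒ T=0.
Step 2. [col 1: G + X ≡ T (mod 10)] several values work for X in column 1 (G + X ≡ T (mod 10), carry-in 0); try X=3. So X=3.
Step 3. [col 1: G + X ≡ T (mod 10)] from column 1 (X=3, T=0, carry-in 0, digits 0,3 already taken and all letters distinct): G must equal 7 ⇒ G=7.
Step 4. [col 2: L + G ≡ W (mod 10)] several values work for W in column 2 (L + G ≡ W (mod 10), carry-in 1); try W=9, so W=9.
Step 5. [col 2: L + G ≡ W (mod 10)] in column 2 we have L+G≡W with carry-in 1; given G=7, W=9 and digits 0,3,7,9 already taken and all letters distinct, that pins L to 1 ⇒ L=1.
Step 6. [col 3: U + D ≡ S (mod 10)] several values work for U in column 3 (U + D ≡ S (mod 10), carry-in 0); try U=4 ⇒ U=4.
Step 7. [col 3: U + D ≡ S (mod 10)] column 3 (U + D ≡ S (mod 10), carry-in 0) doesn't pin D yet; pick D=8 and continue. So D=8.
Step 8. [col 3: U + D ≡ S (mod 10)] in column 3 we have U+D≡S with carry-in 0; given U=4, D=8 and digits 0,1,3,4,7,8,9 already taken and all letters distinct, that pins S to 2. So S=2.
Step 9. [col 4: T + I ≡ J (mod 10)] column 4 reads T+I+carry(1)=J with T=0; with digits 0,1,2,3,4,7,8,9 already taken and all letters distinct, the only value for I is 5. So I=5.
Step 10. [col 4: T + I ≡ J (mod 10)] column 4 reads T+I+carry(1)=J with T=0, I=5; with digits 0,1,2,3,4,5,7,8,9 already taken and all letters distinct, the only value for J is 6 ⇒ J=6.

Answer: D=8, G=7, I=5, J=6, L=1, S=2, T=0, U=4, W=9, X=3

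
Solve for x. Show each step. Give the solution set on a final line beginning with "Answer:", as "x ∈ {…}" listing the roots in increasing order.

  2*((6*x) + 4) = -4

Step 1. [2*((6*x) + 4) = -4] leading coefficient 2: divide by 2, so div: (6*x) + 4 = -2.
Step 2. [(6*x) + 4 = -2] subtract 4: x sits inside (… + 4), so sub: 6*x = -6.
Step 3. [6*x = -6] 6 out front; divide by 6 ⇒ div: x = -1.

Answer: x ∈ {-1}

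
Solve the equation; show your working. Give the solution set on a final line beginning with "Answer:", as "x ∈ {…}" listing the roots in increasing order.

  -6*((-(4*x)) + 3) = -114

Step 1. [-6*((-(4*x)) + 3) = -114] leading coefficient -6: divide by -6 ⇒ div: (-(4*x)) + 3 = 19.
Step 2. [(-(4*x)) + 3 = 19] 3 comes off first (subtract 3), so sub: -(4*x) = 16.
Step 3. [-(4*x) = 16] leading − — multiply by −1, so neg: 4*x = -16.
Step 4. [4*x = -16] divide by the outer 4, so div: x = -4.

Answer: x ∈ {-4}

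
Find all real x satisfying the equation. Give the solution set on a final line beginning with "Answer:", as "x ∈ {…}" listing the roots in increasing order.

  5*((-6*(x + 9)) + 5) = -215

Step 1. [5*((-6*(x + 9)) + 5) = -215] leading coefficient 5: divide by 5 ⇒ div: (-6*(x + 9)) + 5 = -43.
Step 2. [(-6*(x + 9)) + 5 = -43] the outer +5 inverts by subtracting 5. So sub: -6*(x + 9) = -48.
Step 3. [-6*(x + 9) = -48] -6·(inner) — divide through by -6, so div: x + 9 = 8.
Step 4. [x + 9 = 8] the outer +9 inverts by subtracting 9, so sub: x = -1.

Answer: x ∈ {-1}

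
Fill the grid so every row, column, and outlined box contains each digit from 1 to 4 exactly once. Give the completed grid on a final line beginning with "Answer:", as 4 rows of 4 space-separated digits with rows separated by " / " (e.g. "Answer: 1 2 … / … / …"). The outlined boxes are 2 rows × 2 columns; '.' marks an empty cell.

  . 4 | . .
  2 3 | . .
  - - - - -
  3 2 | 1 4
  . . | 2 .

Step 1. [r1c1∈{1}] r1c1 has the single candidate 1 ⇒ r1c1=1.
Step 2. [r4c4∈{3}] r4c4 has the single candidate 3. So r4c4=3.
Step 3. [r2c4∈{1}] r2c4 is down to just 1. So r2c4=1.
Step 4. [r4c2∈{1}] nothing but 1 survives at r4c2. So r4c2=1.
Step 5. [r2c3∈{4}] r2c3 is down to just 4. So r2c3=4.
Step 6. [r4c1∈{4}] r4c1 has the single candidate 4. So r4c1=4.
Step 7. [r1c3∈{3}] r1c3 has the single candidate 3, so r1c3=3.
Step 8. [r1c4∈{2}] only 2 remains possible at r1c4 ⇒ r1c4=2.

Answer: 1 4 3 2 / 2 3 4 1 / 3 2 1 4 / 4 1 2 3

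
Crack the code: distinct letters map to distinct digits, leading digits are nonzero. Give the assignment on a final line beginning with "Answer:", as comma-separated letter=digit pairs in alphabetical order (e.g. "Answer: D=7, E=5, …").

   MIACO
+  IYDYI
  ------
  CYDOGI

Step 1. [col 1: O + I ≡ I (mod 10)] column 1: given nothing yet, carry-in 0, and all letters distinct, none taken yet, O+I≡I (mod 10) forces O=0, so O=0.
Step 2. [C] the sum has 6 digits but both addends have 5; that extra leading digit C is the final carry, namely 1. So C=1.
Step 3. [col 1: O + I ≡ I (mod 10)] I=7 is one option consistent with column 1 (O + I ≡ I (mod 10), carry-in 0) — take it, so I=7.
Step 4. [col 2: C + Y ≡ G (mod 10)] several values work for Y in column 2 (C + Y ≡ G (mod 10), carry-in 0); try Y=4. So Y=4.
Step 5. [col 2: C + Y ≡ G (mod 10)] from column 2 (C=1, Y=4, carry-in 0, digits 0,1,4,7 already taken and all letters distinct): G must equal 5 ⇒ G=5.
Step 6. [col 3: A + D ≡ O (mod 10)] several values work for D in column 3 (A + D ≡ O (mod 10), carry-in 0); try D=2, so D=2.
Step 7. [col 3: A + D ≡ O (mod 10)] from column 3 (D=2, O=0, carry-in 0, digits 0,1,2,4,5,7 already taken and all letters distinct): A must equal 8, so A=8.
Step 8. [col 5: M + I ≡ Y (mod 10)] from column 5 (I=7, Y=4, carry-in 1, digits 0,1,2,4,5,7,8 already taken and all letters distinct): M must equal 6 ⇒ M=6.

Answer: A=8, C=1, D=2, G=5, I=7, M=6, O=0, Y=4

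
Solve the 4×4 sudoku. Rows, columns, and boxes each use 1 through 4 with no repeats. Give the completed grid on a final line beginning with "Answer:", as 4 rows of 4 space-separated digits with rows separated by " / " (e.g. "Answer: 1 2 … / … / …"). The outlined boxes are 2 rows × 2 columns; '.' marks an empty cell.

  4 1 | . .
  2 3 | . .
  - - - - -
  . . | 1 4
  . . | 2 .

Step 1. [r4c4∈{3}] nothing but 3 survives at r4c4. So r4c4=3.
Step 2. [r1c3∈{3}] r1c3's peers cover all but 3, so r1c3=3.
Step 3. [r1c4∈{2}] nothing but 2 survives at r1c4 ⇒ r1c4=2.
Step 4. [r4c1∈{1}] r4c1 has the single candidate 1 ⇒ r4c1=1.
Step 5. [r3c1∈{3}] only 3 remains possible at r3c1. So r3c1=3.
Step 6. [r2c3∈{4}] r2c3 has the single candidate 4. So r2c3=4.
Step 7. [r3c2∈{2}] nothing but 2 survives at r3c2. So r3c2=2.
Step 8. [r4c2∈{4}] r4c2 is down to just 4, so r4c2=4.
Step 9. [r2c4∈{1}] r2c4 is down to just 1. So r2c4=1.

Answer: 4 1 3 2 / 2 3 4 1 / 3 2 1 4 / 1 4 2 3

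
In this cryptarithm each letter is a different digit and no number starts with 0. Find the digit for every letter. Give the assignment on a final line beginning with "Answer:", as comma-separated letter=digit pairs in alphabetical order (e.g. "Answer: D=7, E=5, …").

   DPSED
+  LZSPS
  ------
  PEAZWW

Step 1. [P] the sum has 6 digits but both addends have 5; that extra leading digit P is the final carry, namely 1. So P=1.
Step 2. [col 1: D + S ≡ W (mod 10)] column 1 (D + S ≡ W (mod 10), carry-in 0) doesn't pin S yet; pick S=9 and continue. So S=9.
Step 3. [col 1: D + S ≡ W (mod 10)] column 1 (D + S ≡ W (mod 10), carry-in 0) doesn't pin D yet; pick D=5 and continue, so D=5.
Step 4. [col 1: D + S ≡ W (mod 10)] column 1: given D=5, S=9, carry-in 0, and digits 1,5,9 already taken and all letters distinct, D+S≡W (mod 10) forces W=4. So W=4.
Step 5. [col 2: E + P ≡ W (mod 10)] column 2: given P=1, W=4, carry-in 1, and digits 1,4,5,9 already taken and all letters distinct, E+P≡W (mod 10) forces E=2. So E=2.
Step 6. [col 3: S + S ≡ Z (mod 10)] column 3: given S=9, carry-in 0, and digits 1,2,4,5,9 already taken and all letters distinct, S+S≡Z (mod 10) forces Z=8, so Z=8.
Step 7. [col 4: P + Z ≡ A (mod 10)] in column 4 we have P+Z≡A with carry-in 1; given P=1, Z=8 and digits 1,2,4,5,8,9 already taken and all letters distinct, that pins A to 0 ⇒ A=0.
Step 8. [col 5: D + L ≡ E (mod 10)] in column 5 we have D+L≡E with carry-in 1; given D=5, E=2 and digits 0,1,2,4,5,8,9 already taken and all letters distinct, that pins L to 6. So L=6.

Answer: A=0, D=5, E=2, L=6, P=1, S=9, W=4, Z=8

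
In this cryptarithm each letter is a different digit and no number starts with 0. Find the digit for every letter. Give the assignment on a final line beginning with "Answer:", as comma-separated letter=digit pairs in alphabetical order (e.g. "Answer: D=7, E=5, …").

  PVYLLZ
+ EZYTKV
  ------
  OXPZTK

Step 1. [col 1: Z + V ≡ K (mod 10)] column 1 (Z + V ≡ K (mod 10), carry-in 0) doesn't pin V yet; pick V=3 and continue, so V=3.
Step 2. [col 1: Z + V ≡ K (mod 10)] column 1 (Z + V ≡ K (mod 10), carry-in 0) doesn't pin Z yet; pick Z=6 and continue, so Z=6.
Step 3. [col 1: Z + V ≡ K (mod 10)] in column 1 we have Z+V≡K with carry-in 0; given Z=6, V=3 and digits 3,6 already taken and all letters distinct, that pins K to 9, so K=9.
Step 4. [col 2: L + K ≡ T (mod 10)] no forcing yet in column 2 (carry-in 0); L=8 is free and consistent — try it ⇒ L=8.
Step 5. [col 2: L + K ≡ T (mod 10)] column 2: given L=8, K=9, carry-in 0, and digits 3,6,8,9 already taken and all letters distinct, L+K≡T (mod 10) forces T=7 ⇒ T=7.
Step 6. [col 4: Y + Y ≡ P (mod 10)] P=1 is one option consistent with column 4 (Y + Y ≡ P (mod 10), carry-in 1) — take it. So P=1.
Step 7. [col 4: Y + Y ≡ P (mod 10)] several values work for Y in column 4 (Y + Y ≡ P (mod 10), carry-in 1); try Y=5, so Y=5.
Step 8. [col 5: V + Z ≡ X (mod 10)] from column 5 (V=3, Z=6, carry-in 1, digits 1,3,5,6,7,8,9 already taken and all letters distinct): X must equal 0, so X=0.
Step 9. [col 6: P + E ≡ O (mod 10)] from column 6 (P=1, carry-in 1, digits 0,1,3,5,6,7,8,9 already taken and all letters distinct): E must equal 2, so E=2.
Step 10. [col 6: P + E ≡ O (mod 10)] column 6 reads P+E+carry(1)=O with P=1, E=2; with digits 0,1,2,3,5,6,7,8,9 already taken and all letters distinct, the only value for O is 4, so O=4.

Answer: E=2, K=9, L=8, O=4, P=1, T=7, V=3, X=0, Y=5, Z=6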